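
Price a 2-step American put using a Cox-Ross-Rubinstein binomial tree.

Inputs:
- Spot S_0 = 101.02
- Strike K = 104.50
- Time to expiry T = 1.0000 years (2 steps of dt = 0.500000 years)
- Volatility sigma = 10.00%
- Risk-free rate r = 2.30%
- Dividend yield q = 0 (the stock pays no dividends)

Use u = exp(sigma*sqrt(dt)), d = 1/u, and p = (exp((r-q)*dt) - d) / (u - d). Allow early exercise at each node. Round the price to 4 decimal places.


Answer: Price = V(0,0) = 5.3082

Derivation:
dt = T/N = 0.500000
u = exp(sigma*sqrt(dt)) = 1.073271; d = 1/u = 0.931731
p = (exp((r-q)*dt) - d) / (u - d) = 0.564048
Discount per step: exp(-r*dt) = 0.988566
Stock lattice S(k, i) with i counting down-moves:
  k=0: S(0,0) = 101.0200
  k=1: S(1,0) = 108.4218; S(1,1) = 94.1235
  k=2: S(2,0) = 116.3659; S(2,1) = 101.0200; S(2,2) = 87.6978
Terminal payoffs V(N, i) = max(K - S_T, 0):
  V(2,0) = 0.000000; V(2,1) = 3.480000; V(2,2) = 16.802170
Backward induction: V(k, i) = exp(-r*dt) * [p * V(k+1, i) + (1-p) * V(k+1, i+1)]; then take max(V_cont, immediate exercise) for American.
  V(1,0) = exp(-r*dt) * [p*0.000000 + (1-p)*3.480000] = 1.499765; exercise = 0.000000; V(1,0) = max -> 1.499765
  V(1,1) = exp(-r*dt) * [p*3.480000 + (1-p)*16.802170] = 9.181625; exercise = 10.376492; V(1,1) = max -> 10.376492
  V(0,0) = exp(-r*dt) * [p*1.499765 + (1-p)*10.376492] = 5.308193; exercise = 3.480000; V(0,0) = max -> 5.308193


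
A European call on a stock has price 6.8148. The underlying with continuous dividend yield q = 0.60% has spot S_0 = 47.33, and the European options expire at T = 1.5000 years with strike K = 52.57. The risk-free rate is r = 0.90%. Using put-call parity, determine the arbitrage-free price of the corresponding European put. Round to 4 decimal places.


Answer: Put price = 11.7739

Derivation:
Put-call parity: C - P = S_0 * exp(-qT) - K * exp(-rT).
S_0 * exp(-qT) = 47.3300 * 0.99104038 = 46.90594113
K * exp(-rT) = 52.5700 * 0.98659072 = 51.86507396
P = C - S*exp(-qT) + K*exp(-rT)
P = 6.8148 - 46.90594113 + 51.86507396 = 11.7739


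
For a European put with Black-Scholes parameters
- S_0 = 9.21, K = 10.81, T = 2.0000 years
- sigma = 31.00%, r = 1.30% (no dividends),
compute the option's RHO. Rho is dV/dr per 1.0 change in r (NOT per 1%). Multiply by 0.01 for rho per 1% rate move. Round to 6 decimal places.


Answer: Rho = -14.751957

Derivation:
d1 = -0.0868641479; d2 = -0.5252703523
phi(d1) = 0.3974400304; exp(-qT) = 1.0000000000; exp(-rT) = 0.9743350896
N(-d2) = 0.7003023678
Rho = -K*T*exp(-rT)*N(-d2) = -10.8100 * 2.0000 * 0.9743350896 * 0.7003023678 = -14.751957


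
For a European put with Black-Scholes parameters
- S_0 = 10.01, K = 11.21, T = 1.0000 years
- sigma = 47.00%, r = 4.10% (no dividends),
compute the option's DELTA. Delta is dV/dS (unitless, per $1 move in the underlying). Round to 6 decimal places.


d1 = 0.0813369282; d2 = -0.3886630718
phi(d1) = 0.3976248202; exp(-qT) = 1.0000000000; exp(-rT) = 0.9598291299
N(-d1) = 0.4675870034
Delta = -exp(-qT) * N(-d1) = -1.0000000000 * 0.4675870034 = -0.467587

Answer: Delta = -0.467587


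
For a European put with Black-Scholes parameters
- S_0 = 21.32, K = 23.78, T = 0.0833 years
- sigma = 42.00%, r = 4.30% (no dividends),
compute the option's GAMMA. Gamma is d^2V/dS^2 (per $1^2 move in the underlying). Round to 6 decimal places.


d1 = -0.8106821900; d2 = -0.9319014954
phi(d1) = 0.2872100815; exp(-qT) = 1.0000000000; exp(-rT) = 0.9964245074
Gamma = exp(-qT) * phi(d1) / (S * sigma * sqrt(T)) = 1.0000000000 * 0.2872100815 / (21.3200 * 0.4200 * 0.2886173938) = 0.111132

Answer: Gamma = 0.111132


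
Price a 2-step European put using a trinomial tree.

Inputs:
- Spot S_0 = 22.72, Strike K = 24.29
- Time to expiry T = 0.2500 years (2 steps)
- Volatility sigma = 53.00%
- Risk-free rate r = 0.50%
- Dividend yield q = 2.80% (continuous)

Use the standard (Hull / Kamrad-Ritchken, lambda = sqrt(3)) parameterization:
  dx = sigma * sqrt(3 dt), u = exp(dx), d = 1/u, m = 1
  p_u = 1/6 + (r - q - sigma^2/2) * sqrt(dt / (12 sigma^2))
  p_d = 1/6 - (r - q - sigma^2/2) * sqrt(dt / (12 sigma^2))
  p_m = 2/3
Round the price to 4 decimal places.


dt = T/N = 0.125000; dx = sigma*sqrt(3*dt) = 0.324557
u = exp(dx) = 1.383418; d = 1/u = 0.722847
p_u = 0.135191, p_m = 0.666667, p_d = 0.198142
Discount per step: exp(-r*dt) = 0.999375
Stock lattice S(k, j) with j the centered position index:
  k=0: S(0,+0) = 22.7200
  k=1: S(1,-1) = 16.4231; S(1,+0) = 22.7200; S(1,+1) = 31.4313
  k=2: S(2,-2) = 11.8714; S(2,-1) = 16.4231; S(2,+0) = 22.7200; S(2,+1) = 31.4313; S(2,+2) = 43.4826
Terminal payoffs V(N, j) = max(K - S_T, 0):
  V(2,-2) = 12.418616; V(2,-1) = 7.866911; V(2,+0) = 1.570000; V(2,+1) = 0.000000; V(2,+2) = 0.000000
Backward induction: V(k, j) = exp(-r*dt) * [p_u * V(k+1, j+1) + p_m * V(k+1, j) + p_d * V(k+1, j-1)]
  V(1,-1) = exp(-r*dt) * [p_u*1.570000 + p_m*7.866911 + p_d*12.418616] = 7.912563
  V(1,+0) = exp(-r*dt) * [p_u*0.000000 + p_m*1.570000 + p_d*7.866911] = 2.603806
  V(1,+1) = exp(-r*dt) * [p_u*0.000000 + p_m*0.000000 + p_d*1.570000] = 0.310889
  V(0,+0) = exp(-r*dt) * [p_u*0.310889 + p_m*2.603806 + p_d*7.912563] = 3.343622

Answer: Price = V(0,0) = 3.3436


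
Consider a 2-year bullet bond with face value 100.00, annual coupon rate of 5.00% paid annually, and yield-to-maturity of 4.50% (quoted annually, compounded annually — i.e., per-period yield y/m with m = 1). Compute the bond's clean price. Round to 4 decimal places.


Coupon per period c = face * coupon_rate / m = 5.000000
Periods per year m = 1; per-period yield y/m = 0.045000
Number of cashflows N = 2
Cashflows (t years, CF_t, discount factor 1/(1+y/m)^(m*t), PV):
  t = 1.0000: CF_t = 5.000000, DF = 0.956938, PV = 4.784689
  t = 2.0000: CF_t = 105.000000, DF = 0.915730, PV = 96.151645
Price P = sum_t PV_t = 100.936334

Answer: Price = 100.9363


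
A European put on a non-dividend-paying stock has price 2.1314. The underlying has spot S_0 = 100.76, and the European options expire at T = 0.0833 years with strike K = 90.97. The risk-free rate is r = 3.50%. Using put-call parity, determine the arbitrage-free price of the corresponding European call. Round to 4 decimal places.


Answer: Call price = 12.1862

Derivation:
Put-call parity: C - P = S_0 * exp(-qT) - K * exp(-rT).
S_0 * exp(-qT) = 100.7600 * 1.00000000 = 100.76000000
K * exp(-rT) = 90.9700 * 0.99708875 = 90.70516322
C = P + S*exp(-qT) - K*exp(-rT)
C = 2.1314 + 100.76000000 - 90.70516322 = 12.1862


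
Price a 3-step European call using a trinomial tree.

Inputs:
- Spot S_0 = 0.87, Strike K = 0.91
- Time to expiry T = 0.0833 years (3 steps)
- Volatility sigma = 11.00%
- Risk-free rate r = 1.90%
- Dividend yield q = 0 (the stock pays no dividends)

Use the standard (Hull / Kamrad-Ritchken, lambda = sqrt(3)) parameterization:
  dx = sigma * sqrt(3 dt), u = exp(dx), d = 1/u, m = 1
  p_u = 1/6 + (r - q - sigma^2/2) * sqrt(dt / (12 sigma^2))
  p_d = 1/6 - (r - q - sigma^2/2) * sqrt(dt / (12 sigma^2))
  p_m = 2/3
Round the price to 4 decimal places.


dt = T/N = 0.027767; dx = sigma*sqrt(3*dt) = 0.031748
u = exp(dx) = 1.032257; d = 1/u = 0.968751
p_u = 0.172330, p_m = 0.666667, p_d = 0.161004
Discount per step: exp(-r*dt) = 0.999473
Stock lattice S(k, j) with j the centered position index:
  k=0: S(0,+0) = 0.8700
  k=1: S(1,-1) = 0.8428; S(1,+0) = 0.8700; S(1,+1) = 0.8981
  k=2: S(2,-2) = 0.8165; S(2,-1) = 0.8428; S(2,+0) = 0.8700; S(2,+1) = 0.8981; S(2,+2) = 0.9270
  k=3: S(3,-3) = 0.7910; S(3,-2) = 0.8165; S(3,-1) = 0.8428; S(3,+0) = 0.8700; S(3,+1) = 0.8981; S(3,+2) = 0.9270; S(3,+3) = 0.9569
Terminal payoffs V(N, j) = max(S_T - K, 0):
  V(3,-3) = 0.000000; V(3,-2) = 0.000000; V(3,-1) = 0.000000; V(3,+0) = 0.000000; V(3,+1) = 0.000000; V(3,+2) = 0.017033; V(3,+3) = 0.046936
Backward induction: V(k, j) = exp(-r*dt) * [p_u * V(k+1, j+1) + p_m * V(k+1, j) + p_d * V(k+1, j-1)]
  V(2,-2) = exp(-r*dt) * [p_u*0.000000 + p_m*0.000000 + p_d*0.000000] = 0.000000
  V(2,-1) = exp(-r*dt) * [p_u*0.000000 + p_m*0.000000 + p_d*0.000000] = 0.000000
  V(2,+0) = exp(-r*dt) * [p_u*0.000000 + p_m*0.000000 + p_d*0.000000] = 0.000000
  V(2,+1) = exp(-r*dt) * [p_u*0.017033 + p_m*0.000000 + p_d*0.000000] = 0.002934
  V(2,+2) = exp(-r*dt) * [p_u*0.046936 + p_m*0.017033 + p_d*0.000000] = 0.019434
  V(1,-1) = exp(-r*dt) * [p_u*0.000000 + p_m*0.000000 + p_d*0.000000] = 0.000000
  V(1,+0) = exp(-r*dt) * [p_u*0.002934 + p_m*0.000000 + p_d*0.000000] = 0.000505
  V(1,+1) = exp(-r*dt) * [p_u*0.019434 + p_m*0.002934 + p_d*0.000000] = 0.005302
  V(0,+0) = exp(-r*dt) * [p_u*0.005302 + p_m*0.000505 + p_d*0.000000] = 0.001250

Answer: Price = V(0,0) = 0.0012


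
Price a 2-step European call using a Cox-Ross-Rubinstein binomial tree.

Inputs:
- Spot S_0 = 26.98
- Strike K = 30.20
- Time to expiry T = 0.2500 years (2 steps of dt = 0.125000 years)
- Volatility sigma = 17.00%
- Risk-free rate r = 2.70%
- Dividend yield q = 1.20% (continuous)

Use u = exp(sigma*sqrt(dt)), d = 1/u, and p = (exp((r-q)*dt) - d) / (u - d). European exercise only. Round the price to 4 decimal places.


dt = T/N = 0.125000
u = exp(sigma*sqrt(dt)) = 1.061947; d = 1/u = 0.941667
p = (exp((r-q)*dt) - d) / (u - d) = 0.500582
Discount per step: exp(-r*dt) = 0.996631
Stock lattice S(k, i) with i counting down-moves:
  k=0: S(0,0) = 26.9800
  k=1: S(1,0) = 28.6513; S(1,1) = 25.4062
  k=2: S(2,0) = 30.4262; S(2,1) = 26.9800; S(2,2) = 23.9241
Terminal payoffs V(N, i) = max(S_T - K, 0):
  V(2,0) = 0.226198; V(2,1) = 0.000000; V(2,2) = 0.000000
Backward induction: V(k, i) = exp(-r*dt) * [p * V(k+1, i) + (1-p) * V(k+1, i+1)].
  V(1,0) = exp(-r*dt) * [p*0.226198 + (1-p)*0.000000] = 0.112849
  V(1,1) = exp(-r*dt) * [p*0.000000 + (1-p)*0.000000] = 0.000000
  V(0,0) = exp(-r*dt) * [p*0.112849 + (1-p)*0.000000] = 0.056300

Answer: Price = V(0,0) = 0.0563


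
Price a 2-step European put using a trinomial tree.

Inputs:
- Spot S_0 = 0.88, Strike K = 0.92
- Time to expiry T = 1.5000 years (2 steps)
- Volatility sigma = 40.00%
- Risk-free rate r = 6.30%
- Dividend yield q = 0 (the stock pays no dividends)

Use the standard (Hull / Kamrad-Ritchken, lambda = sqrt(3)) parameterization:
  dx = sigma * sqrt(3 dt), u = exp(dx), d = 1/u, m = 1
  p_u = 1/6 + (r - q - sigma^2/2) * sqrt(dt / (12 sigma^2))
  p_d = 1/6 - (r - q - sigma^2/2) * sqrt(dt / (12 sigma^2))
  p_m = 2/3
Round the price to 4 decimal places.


dt = T/N = 0.750000; dx = sigma*sqrt(3*dt) = 0.600000
u = exp(dx) = 1.822119; d = 1/u = 0.548812
p_u = 0.156042, p_m = 0.666667, p_d = 0.177292
Discount per step: exp(-r*dt) = 0.953849
Stock lattice S(k, j) with j the centered position index:
  k=0: S(0,+0) = 0.8800
  k=1: S(1,-1) = 0.4830; S(1,+0) = 0.8800; S(1,+1) = 1.6035
  k=2: S(2,-2) = 0.2651; S(2,-1) = 0.4830; S(2,+0) = 0.8800; S(2,+1) = 1.6035; S(2,+2) = 2.9217
Terminal payoffs V(N, j) = max(K - S_T, 0):
  V(2,-2) = 0.654949; V(2,-1) = 0.437046; V(2,+0) = 0.040000; V(2,+1) = 0.000000; V(2,+2) = 0.000000
Backward induction: V(k, j) = exp(-r*dt) * [p_u * V(k+1, j+1) + p_m * V(k+1, j) + p_d * V(k+1, j-1)]
  V(1,-1) = exp(-r*dt) * [p_u*0.040000 + p_m*0.437046 + p_d*0.654949] = 0.394629
  V(1,+0) = exp(-r*dt) * [p_u*0.000000 + p_m*0.040000 + p_d*0.437046] = 0.099345
  V(1,+1) = exp(-r*dt) * [p_u*0.000000 + p_m*0.000000 + p_d*0.040000] = 0.006764
  V(0,+0) = exp(-r*dt) * [p_u*0.006764 + p_m*0.099345 + p_d*0.394629] = 0.130915

Answer: Price = V(0,0) = 0.1309


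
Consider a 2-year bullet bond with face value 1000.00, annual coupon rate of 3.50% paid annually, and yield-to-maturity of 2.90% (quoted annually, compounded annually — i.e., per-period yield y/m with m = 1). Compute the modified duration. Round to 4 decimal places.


Answer: Modified duration = 1.9110

Derivation:
Coupon per period c = face * coupon_rate / m = 35.000000
Periods per year m = 1; per-period yield y/m = 0.029000
Number of cashflows N = 2
Cashflows (t years, CF_t, discount factor 1/(1+y/m)^(m*t), PV):
  t = 1.0000: CF_t = 35.000000, DF = 0.971817, PV = 34.013605
  t = 2.0000: CF_t = 1035.000000, DF = 0.944429, PV = 977.483872
Price P = sum_t PV_t = 1011.497477
First compute Macaulay numerator sum_t t * PV_t:
  t * PV_t at t = 1.0000: 34.013605
  t * PV_t at t = 2.0000: 1954.967743
Macaulay duration D = 1988.981348 / 1011.497477 = 1.966373
Modified duration = D / (1 + y/m) = 1.966373 / (1 + 0.029000) = 1.910955


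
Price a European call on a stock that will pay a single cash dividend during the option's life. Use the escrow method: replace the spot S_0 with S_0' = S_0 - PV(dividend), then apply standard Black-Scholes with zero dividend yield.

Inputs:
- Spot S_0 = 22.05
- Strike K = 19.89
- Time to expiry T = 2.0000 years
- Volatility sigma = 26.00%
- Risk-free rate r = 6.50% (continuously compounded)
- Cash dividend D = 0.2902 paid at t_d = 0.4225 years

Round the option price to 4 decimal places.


Answer: Price = 5.5029

Derivation:
PV(D) = D * exp(-r * t_d) = 0.2902 * 0.97291117 = 0.28233882
S_0' = S_0 - PV(D) = 22.0500 - 0.28233882 = 21.76766118
d1 = (ln(S_0'/K) + (r + sigma^2/2)*T) / (sigma*sqrt(T)) = 0.78273551
d2 = d1 - sigma*sqrt(T) = 0.41503998
exp(-rT) = 0.87809543
N(d1) = 0.78310878; N(d2) = 0.66094368
C = S_0' * N(d1) - K * exp(-rT) * N(d2) = 21.76766118 * 0.78310878 - 19.8900 * 0.87809543 * 0.66094368 = 5.5029


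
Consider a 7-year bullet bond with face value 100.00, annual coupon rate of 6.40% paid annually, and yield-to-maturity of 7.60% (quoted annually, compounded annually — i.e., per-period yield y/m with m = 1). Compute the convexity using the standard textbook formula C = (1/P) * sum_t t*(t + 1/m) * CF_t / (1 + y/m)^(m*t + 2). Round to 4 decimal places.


Coupon per period c = face * coupon_rate / m = 6.400000
Periods per year m = 1; per-period yield y/m = 0.076000
Number of cashflows N = 7
Cashflows (t years, CF_t, discount factor 1/(1+y/m)^(m*t), PV):
  t = 1.0000: CF_t = 6.400000, DF = 0.929368, PV = 5.947955
  t = 2.0000: CF_t = 6.400000, DF = 0.863725, PV = 5.527840
  t = 3.0000: CF_t = 6.400000, DF = 0.802718, PV = 5.137397
  t = 4.0000: CF_t = 6.400000, DF = 0.746021, PV = 4.774533
  t = 5.0000: CF_t = 6.400000, DF = 0.693328, PV = 4.437298
  t = 6.0000: CF_t = 6.400000, DF = 0.644357, PV = 4.123883
  t = 7.0000: CF_t = 106.400000, DF = 0.598845, PV = 63.717060
Price P = sum_t PV_t = 93.665967
Convexity numerator sum_t t*(t + 1/m) * CF_t / (1+y/m)^(m*t + 2):
  t = 1.0000: term = 10.274795
  t = 2.0000: term = 28.647197
  t = 3.0000: term = 53.247579
  t = 4.0000: term = 82.477662
  t = 5.0000: term = 114.978153
  t = 6.0000: term = 149.599828
  t = 7.0000: term = 3081.904756
Convexity = (1/P) * sum = 3521.129970 / 93.665967 = 37.592416

Answer: Convexity = 37.5924


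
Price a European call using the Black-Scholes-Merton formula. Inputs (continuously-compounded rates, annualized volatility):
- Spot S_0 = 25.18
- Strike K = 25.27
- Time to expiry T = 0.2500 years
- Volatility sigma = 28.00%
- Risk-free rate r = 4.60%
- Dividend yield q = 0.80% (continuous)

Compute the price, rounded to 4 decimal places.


Answer: Price = 1.4738

Derivation:
d1 = (ln(S/K) + (r - q + 0.5*sigma^2) * T) / (sigma * sqrt(T)) = 0.11237219
d2 = d1 - sigma * sqrt(T) = -0.02762781
exp(-rT) = 0.98856587; exp(-qT) = 0.99800200
C = S_0 * exp(-qT) * N(d1) - K * exp(-rT) * N(d2)
N(d1) = 0.54473585; N(d2) = 0.48897950
C = 25.1800 * 0.99800200 * 0.54473585 - 25.2700 * 0.98856587 * 0.48897950 = 1.4738


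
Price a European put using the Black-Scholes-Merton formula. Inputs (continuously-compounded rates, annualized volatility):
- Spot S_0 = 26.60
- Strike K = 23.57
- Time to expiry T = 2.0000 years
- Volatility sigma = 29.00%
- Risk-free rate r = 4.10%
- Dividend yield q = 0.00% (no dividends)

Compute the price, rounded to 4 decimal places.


d1 = (ln(S/K) + (r - q + 0.5*sigma^2) * T) / (sigma * sqrt(T)) = 0.69988088
d2 = d1 - sigma * sqrt(T) = 0.28975895
exp(-rT) = 0.92127196; exp(-qT) = 1.00000000
P = K * exp(-rT) * N(-d2) - S_0 * exp(-qT) * N(-d1)
N(-d1) = 0.24200085; N(-d2) = 0.38600033
P = 23.5700 * 0.92127196 * 0.38600033 - 26.6000 * 1.00000000 * 0.24200085 = 1.9445

Answer: Price = 1.9445


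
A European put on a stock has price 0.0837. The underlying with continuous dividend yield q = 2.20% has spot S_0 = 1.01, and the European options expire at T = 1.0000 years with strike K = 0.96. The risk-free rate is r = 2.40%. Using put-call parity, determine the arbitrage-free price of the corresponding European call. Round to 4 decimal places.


Put-call parity: C - P = S_0 * exp(-qT) - K * exp(-rT).
S_0 * exp(-qT) = 1.0100 * 0.97824024 = 0.98802264
K * exp(-rT) = 0.9600 * 0.97628571 = 0.93723428
C = P + S*exp(-qT) - K*exp(-rT)
C = 0.0837 + 0.98802264 - 0.93723428 = 0.1345

Answer: Call price = 0.1345


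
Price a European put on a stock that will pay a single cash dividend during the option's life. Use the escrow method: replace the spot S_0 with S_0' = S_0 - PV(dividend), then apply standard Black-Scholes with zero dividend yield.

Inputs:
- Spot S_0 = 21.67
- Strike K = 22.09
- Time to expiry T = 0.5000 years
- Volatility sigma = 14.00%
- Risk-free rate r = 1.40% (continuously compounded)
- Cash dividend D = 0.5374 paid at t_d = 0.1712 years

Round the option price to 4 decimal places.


PV(D) = D * exp(-r * t_d) = 0.5374 * 0.99760607 = 0.53611350
S_0' = S_0 - PV(D) = 21.6700 - 0.53611350 = 21.13388650
d1 = (ln(S_0'/K) + (r + sigma^2/2)*T) / (sigma*sqrt(T)) = -0.32675677
d2 = d1 - sigma*sqrt(T) = -0.42575172
exp(-rT) = 0.99302444
N(-d1) = 0.62807407; N(-d2) = 0.66485561
P = K * exp(-rT) * N(-d2) - S_0' * N(-d1) = 22.0900 * 0.99302444 * 0.66485561 - 21.13388650 * 0.62807407 = 1.3106

Answer: Price = 1.3106


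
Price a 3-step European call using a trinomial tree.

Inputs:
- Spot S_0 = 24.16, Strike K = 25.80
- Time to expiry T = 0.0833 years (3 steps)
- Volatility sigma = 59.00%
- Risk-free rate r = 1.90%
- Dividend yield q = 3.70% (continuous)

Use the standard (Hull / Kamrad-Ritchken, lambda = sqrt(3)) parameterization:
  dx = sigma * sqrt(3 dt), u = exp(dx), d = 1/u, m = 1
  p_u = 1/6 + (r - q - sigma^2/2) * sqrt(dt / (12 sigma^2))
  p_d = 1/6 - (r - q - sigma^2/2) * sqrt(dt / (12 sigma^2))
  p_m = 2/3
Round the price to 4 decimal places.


Answer: Price = V(0,0) = 1.0288

Derivation:
dt = T/N = 0.027767; dx = sigma*sqrt(3*dt) = 0.170284
u = exp(dx) = 1.185642; d = 1/u = 0.843425
p_u = 0.151009, p_m = 0.666667, p_d = 0.182325
Discount per step: exp(-r*dt) = 0.999473
Stock lattice S(k, j) with j the centered position index:
  k=0: S(0,+0) = 24.1600
  k=1: S(1,-1) = 20.3771; S(1,+0) = 24.1600; S(1,+1) = 28.6451
  k=2: S(2,-2) = 17.1866; S(2,-1) = 20.3771; S(2,+0) = 24.1600; S(2,+1) = 28.6451; S(2,+2) = 33.9628
  k=3: S(3,-3) = 14.4956; S(3,-2) = 17.1866; S(3,-1) = 20.3771; S(3,+0) = 24.1600; S(3,+1) = 28.6451; S(3,+2) = 33.9628; S(3,+3) = 40.2678
Terminal payoffs V(N, j) = max(S_T - K, 0):
  V(3,-3) = 0.000000; V(3,-2) = 0.000000; V(3,-1) = 0.000000; V(3,+0) = 0.000000; V(3,+1) = 2.845107; V(3,+2) = 8.162837; V(3,+3) = 14.467760
Backward induction: V(k, j) = exp(-r*dt) * [p_u * V(k+1, j+1) + p_m * V(k+1, j) + p_d * V(k+1, j-1)]
  V(2,-2) = exp(-r*dt) * [p_u*0.000000 + p_m*0.000000 + p_d*0.000000] = 0.000000
  V(2,-1) = exp(-r*dt) * [p_u*0.000000 + p_m*0.000000 + p_d*0.000000] = 0.000000
  V(2,+0) = exp(-r*dt) * [p_u*2.845107 + p_m*0.000000 + p_d*0.000000] = 0.429409
  V(2,+1) = exp(-r*dt) * [p_u*8.162837 + p_m*2.845107 + p_d*0.000000] = 3.127747
  V(2,+2) = exp(-r*dt) * [p_u*14.467760 + p_m*8.162837 + p_d*2.845107] = 8.141087
  V(1,-1) = exp(-r*dt) * [p_u*0.429409 + p_m*0.000000 + p_d*0.000000] = 0.064810
  V(1,+0) = exp(-r*dt) * [p_u*3.127747 + p_m*0.429409 + p_d*0.000000] = 0.758190
  V(1,+1) = exp(-r*dt) * [p_u*8.141087 + p_m*3.127747 + p_d*0.429409] = 3.391043
  V(0,+0) = exp(-r*dt) * [p_u*3.391043 + p_m*0.758190 + p_d*0.064810] = 1.028811


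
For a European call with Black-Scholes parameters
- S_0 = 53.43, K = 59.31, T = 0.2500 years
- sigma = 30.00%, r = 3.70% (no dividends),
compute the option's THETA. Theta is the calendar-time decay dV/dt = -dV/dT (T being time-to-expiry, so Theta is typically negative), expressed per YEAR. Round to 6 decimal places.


d1 = -0.5593702659; d2 = -0.7093702659
phi(d1) = 0.3411660124; exp(-qT) = 1.0000000000; exp(-rT) = 0.9907926496
Theta = -S*exp(-qT)*phi(d1)*sigma/(2*sqrt(T)) - r*K*exp(-rT)*N(d2) + q*S*exp(-qT)*N(d1)
N(d1) = 0.2879545249; N(d2) = 0.2390473673; sqrt(T) = 0.5000000000
Term 1 = -53.4300 * 1.0000000000 * 0.3411660124 * 0.3000 / (2 * 0.5000000000) = -5.4685500128
Term 2 = -0.0370 * 59.3100 * 0.9907926496 * 0.2390473673 = -0.5197522633
Term 3 = 0 (no dividend yield, q = 0)
Theta = -5.4685500128 + (-0.5197522633) + (0.0000000000) = -5.988302

Answer: Theta = -5.988302


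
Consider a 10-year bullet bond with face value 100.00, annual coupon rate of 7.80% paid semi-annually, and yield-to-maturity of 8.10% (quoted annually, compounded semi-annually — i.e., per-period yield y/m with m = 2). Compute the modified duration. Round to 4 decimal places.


Answer: Modified duration = 6.8138

Derivation:
Coupon per period c = face * coupon_rate / m = 3.900000
Periods per year m = 2; per-period yield y/m = 0.040500
Number of cashflows N = 20
Cashflows (t years, CF_t, discount factor 1/(1+y/m)^(m*t), PV):
  t = 0.5000: CF_t = 3.900000, DF = 0.961076, PV = 3.748198
  t = 1.0000: CF_t = 3.900000, DF = 0.923668, PV = 3.602305
  t = 1.5000: CF_t = 3.900000, DF = 0.887715, PV = 3.462090
  t = 2.0000: CF_t = 3.900000, DF = 0.853162, PV = 3.327333
  t = 2.5000: CF_t = 3.900000, DF = 0.819954, PV = 3.197821
  t = 3.0000: CF_t = 3.900000, DF = 0.788039, PV = 3.073351
  t = 3.5000: CF_t = 3.900000, DF = 0.757365, PV = 2.953725
  t = 4.0000: CF_t = 3.900000, DF = 0.727886, PV = 2.838755
  t = 4.5000: CF_t = 3.900000, DF = 0.699554, PV = 2.728261
  t = 5.0000: CF_t = 3.900000, DF = 0.672325, PV = 2.622067
  t = 5.5000: CF_t = 3.900000, DF = 0.646156, PV = 2.520007
  t = 6.0000: CF_t = 3.900000, DF = 0.621005, PV = 2.421919
  t = 6.5000: CF_t = 3.900000, DF = 0.596833, PV = 2.327649
  t = 7.0000: CF_t = 3.900000, DF = 0.573602, PV = 2.237049
  t = 7.5000: CF_t = 3.900000, DF = 0.551276, PV = 2.149975
  t = 8.0000: CF_t = 3.900000, DF = 0.529818, PV = 2.066290
  t = 8.5000: CF_t = 3.900000, DF = 0.509196, PV = 1.985862
  t = 9.0000: CF_t = 3.900000, DF = 0.489376, PV = 1.908566
  t = 9.5000: CF_t = 3.900000, DF = 0.470328, PV = 1.834277
  t = 10.0000: CF_t = 103.900000, DF = 0.452021, PV = 46.964949
Price P = sum_t PV_t = 97.970447
First compute Macaulay numerator sum_t t * PV_t:
  t * PV_t at t = 0.5000: 1.874099
  t * PV_t at t = 1.0000: 3.602305
  t * PV_t at t = 1.5000: 5.193135
  t * PV_t at t = 2.0000: 6.654666
  t * PV_t at t = 2.5000: 7.994553
  t * PV_t at t = 3.0000: 9.220052
  t * PV_t at t = 3.5000: 10.338036
  t * PV_t at t = 4.0000: 11.355020
  t * PV_t at t = 4.5000: 12.277173
  t * PV_t at t = 5.0000: 13.110334
  t * PV_t at t = 5.5000: 13.860036
  t * PV_t at t = 6.0000: 14.531513
  t * PV_t at t = 6.5000: 15.129719
  t * PV_t at t = 7.0000: 15.659340
  t * PV_t at t = 7.5000: 16.124810
  t * PV_t at t = 8.0000: 16.530319
  t * PV_t at t = 8.5000: 16.879831
  t * PV_t at t = 9.0000: 17.177090
  t * PV_t at t = 9.5000: 17.425635
  t * PV_t at t = 10.0000: 469.649492
Macaulay duration D = 694.587159 / 97.970447 = 7.089762
Modified duration = D / (1 + y/m) = 7.089762 / (1 + 0.040500) = 6.813803


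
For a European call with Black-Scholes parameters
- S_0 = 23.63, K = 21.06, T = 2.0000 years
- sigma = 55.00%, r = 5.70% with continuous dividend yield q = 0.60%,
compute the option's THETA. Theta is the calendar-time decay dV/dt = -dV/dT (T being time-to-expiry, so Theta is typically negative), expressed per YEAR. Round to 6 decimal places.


Answer: Theta = -1.832940

Derivation:
d1 = 0.6680765240; d2 = -0.1097409353
phi(d1) = 0.3191475787; exp(-qT) = 0.9880717129; exp(-rT) = 0.8922579559
Theta = -S*exp(-qT)*phi(d1)*sigma/(2*sqrt(T)) - r*K*exp(-rT)*N(d2) + q*S*exp(-qT)*N(d1)
N(d1) = 0.7479576268; N(d2) = 0.4563074174; sqrt(T) = 1.4142135624
Term 1 = -23.6300 * 0.9880717129 * 0.3191475787 * 0.5500 / (2 * 1.4142135624) = -1.4489768195
Term 2 = -0.0570 * 21.0600 * 0.8922579559 * 0.4563074174 = -0.4887437087
Term 3 = 0.0060 * 23.6300 * 0.9880717129 * 0.7479576268 = 0.1047804920
Theta = -1.4489768195 + (-0.4887437087) + (0.1047804920) = -1.832940


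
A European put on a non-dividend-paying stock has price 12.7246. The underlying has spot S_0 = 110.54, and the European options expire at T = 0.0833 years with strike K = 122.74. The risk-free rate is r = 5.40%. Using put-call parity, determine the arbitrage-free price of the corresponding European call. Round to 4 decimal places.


Put-call parity: C - P = S_0 * exp(-qT) - K * exp(-rT).
S_0 * exp(-qT) = 110.5400 * 1.00000000 = 110.54000000
K * exp(-rT) = 122.7400 * 0.99551190 = 122.18913082
C = P + S*exp(-qT) - K*exp(-rT)
C = 12.7246 + 110.54000000 - 122.18913082 = 1.0755

Answer: Call price = 1.0755


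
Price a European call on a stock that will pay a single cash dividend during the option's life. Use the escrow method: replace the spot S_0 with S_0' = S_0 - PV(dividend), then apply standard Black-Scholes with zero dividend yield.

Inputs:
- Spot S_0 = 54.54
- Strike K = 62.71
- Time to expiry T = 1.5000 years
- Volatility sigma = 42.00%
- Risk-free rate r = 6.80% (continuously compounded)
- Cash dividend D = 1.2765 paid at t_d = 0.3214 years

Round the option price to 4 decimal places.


PV(D) = D * exp(-r * t_d) = 1.2765 * 0.97838189 = 1.24890449
S_0' = S_0 - PV(D) = 54.5400 - 1.24890449 = 53.29109551
d1 = (ln(S_0'/K) + (r + sigma^2/2)*T) / (sigma*sqrt(T)) = 0.13909278
d2 = d1 - sigma*sqrt(T) = -0.37530007
exp(-rT) = 0.90302955
N(d1) = 0.55531158; N(d2) = 0.35371866
C = S_0' * N(d1) - K * exp(-rT) * N(d2) = 53.29109551 * 0.55531158 - 62.7100 * 0.90302955 * 0.35371866 = 9.5624

Answer: Price = 9.5624


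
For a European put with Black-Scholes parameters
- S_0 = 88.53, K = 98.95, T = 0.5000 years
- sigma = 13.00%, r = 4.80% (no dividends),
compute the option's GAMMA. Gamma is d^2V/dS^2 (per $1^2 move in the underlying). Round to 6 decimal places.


d1 = -0.9034452530; d2 = -0.9953691345
phi(d1) = 0.2652598955; exp(-qT) = 1.0000000000; exp(-rT) = 0.9762857098
Gamma = exp(-qT) * phi(d1) / (S * sigma * sqrt(T)) = 1.0000000000 * 0.2652598955 / (88.5300 * 0.1300 * 0.7071067812) = 0.032595

Answer: Gamma = 0.032595


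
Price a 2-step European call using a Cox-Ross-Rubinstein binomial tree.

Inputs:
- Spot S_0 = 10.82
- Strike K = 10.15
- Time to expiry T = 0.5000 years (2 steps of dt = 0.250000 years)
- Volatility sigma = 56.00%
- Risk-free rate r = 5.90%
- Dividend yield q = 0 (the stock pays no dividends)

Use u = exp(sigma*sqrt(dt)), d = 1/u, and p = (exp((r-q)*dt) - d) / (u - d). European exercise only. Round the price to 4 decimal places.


dt = T/N = 0.250000
u = exp(sigma*sqrt(dt)) = 1.323130; d = 1/u = 0.755784
p = (exp((r-q)*dt) - d) / (u - d) = 0.456645
Discount per step: exp(-r*dt) = 0.985358
Stock lattice S(k, i) with i counting down-moves:
  k=0: S(0,0) = 10.8200
  k=1: S(1,0) = 14.3163; S(1,1) = 8.1776
  k=2: S(2,0) = 18.9423; S(2,1) = 10.8200; S(2,2) = 6.1805
Terminal payoffs V(N, i) = max(S_T - K, 0):
  V(2,0) = 8.792276; V(2,1) = 0.670000; V(2,2) = 0.000000
Backward induction: V(k, i) = exp(-r*dt) * [p * V(k+1, i) + (1-p) * V(k+1, i+1)].
  V(1,0) = exp(-r*dt) * [p*8.792276 + (1-p)*0.670000] = 4.314878
  V(1,1) = exp(-r*dt) * [p*0.670000 + (1-p)*0.000000] = 0.301472
  V(0,0) = exp(-r*dt) * [p*4.314878 + (1-p)*0.301472] = 2.102925

Answer: Price = V(0,0) = 2.1029


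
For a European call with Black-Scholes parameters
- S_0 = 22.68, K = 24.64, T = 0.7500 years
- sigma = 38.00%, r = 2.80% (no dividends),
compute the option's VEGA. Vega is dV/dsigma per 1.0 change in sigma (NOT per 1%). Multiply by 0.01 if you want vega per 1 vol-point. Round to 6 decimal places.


Answer: Vega = 7.833642

Derivation:
d1 = -0.0235123156; d2 = -0.3526019691
phi(d1) = 0.3988320222; exp(-qT) = 1.0000000000; exp(-rT) = 0.9792189646
Vega = S * exp(-qT) * phi(d1) * sqrt(T) = 22.6800 * 1.0000000000 * 0.3988320222 * 0.8660254038 = 7.833642


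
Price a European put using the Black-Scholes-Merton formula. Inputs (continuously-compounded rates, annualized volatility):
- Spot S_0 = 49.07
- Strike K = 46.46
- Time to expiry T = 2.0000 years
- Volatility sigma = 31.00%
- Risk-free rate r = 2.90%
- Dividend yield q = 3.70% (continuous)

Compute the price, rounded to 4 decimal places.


d1 = (ln(S/K) + (r - q + 0.5*sigma^2) * T) / (sigma * sqrt(T)) = 0.30737732
d2 = d1 - sigma * sqrt(T) = -0.13102889
exp(-rT) = 0.94364995; exp(-qT) = 0.92867169
P = K * exp(-rT) * N(-d2) - S_0 * exp(-qT) * N(-d1)
N(-d1) = 0.37927810; N(-d2) = 0.55212377
P = 46.4600 * 0.94364995 * 0.55212377 - 49.0700 * 0.92867169 * 0.37927810 = 6.9225

Answer: Price = 6.9225


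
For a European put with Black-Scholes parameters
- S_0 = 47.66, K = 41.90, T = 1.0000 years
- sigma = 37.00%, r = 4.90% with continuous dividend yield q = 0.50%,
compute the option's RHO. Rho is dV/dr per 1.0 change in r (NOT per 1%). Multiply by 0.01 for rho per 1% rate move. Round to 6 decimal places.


Answer: Rho = -15.517880

Derivation:
d1 = 0.6520449858; d2 = 0.2820449858
phi(d1) = 0.3225426624; exp(-qT) = 0.9950124792; exp(-rT) = 0.9521811297
N(-d2) = 0.3889545081
Rho = -K*T*exp(-rT)*N(-d2) = -41.9000 * 1.0000 * 0.9521811297 * 0.3889545081 = -15.517880


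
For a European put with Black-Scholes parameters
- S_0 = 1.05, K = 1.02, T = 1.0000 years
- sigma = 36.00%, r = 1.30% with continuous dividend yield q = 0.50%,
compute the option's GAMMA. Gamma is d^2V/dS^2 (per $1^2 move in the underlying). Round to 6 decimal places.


Answer: Gamma = 1.008991

Derivation:
d1 = 0.2827431580; d2 = -0.0772568420
phi(d1) = 0.3833103211; exp(-qT) = 0.9950124792; exp(-rT) = 0.9870841350
Gamma = exp(-qT) * phi(d1) / (S * sigma * sqrt(T)) = 0.9950124792 * 0.3833103211 / (1.0500 * 0.3600 * 1.0000000000) = 1.008991


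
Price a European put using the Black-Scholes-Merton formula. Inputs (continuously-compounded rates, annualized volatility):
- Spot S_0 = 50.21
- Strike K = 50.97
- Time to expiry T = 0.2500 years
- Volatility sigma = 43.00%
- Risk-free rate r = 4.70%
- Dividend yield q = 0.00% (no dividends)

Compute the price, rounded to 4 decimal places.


d1 = (ln(S/K) + (r - q + 0.5*sigma^2) * T) / (sigma * sqrt(T)) = 0.09227668
d2 = d1 - sigma * sqrt(T) = -0.12272332
exp(-rT) = 0.98831876; exp(-qT) = 1.00000000
P = K * exp(-rT) * N(-d2) - S_0 * exp(-qT) * N(-d1)
N(-d1) = 0.46323911; N(-d2) = 0.54883690
P = 50.9700 * 0.98831876 * 0.54883690 - 50.2100 * 1.00000000 * 0.46323911 = 4.3882

Answer: Price = 4.3882


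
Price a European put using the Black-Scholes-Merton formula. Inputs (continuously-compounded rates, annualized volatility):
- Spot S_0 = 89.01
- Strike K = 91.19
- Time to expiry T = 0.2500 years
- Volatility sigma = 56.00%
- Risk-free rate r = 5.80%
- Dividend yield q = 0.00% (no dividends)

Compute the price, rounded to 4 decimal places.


d1 = (ln(S/K) + (r - q + 0.5*sigma^2) * T) / (sigma * sqrt(T)) = 0.10536958
d2 = d1 - sigma * sqrt(T) = -0.17463042
exp(-rT) = 0.98560462; exp(-qT) = 1.00000000
P = K * exp(-rT) * N(-d2) - S_0 * exp(-qT) * N(-d1)
N(-d1) = 0.45804128; N(-d2) = 0.56931498
P = 91.1900 * 0.98560462 * 0.56931498 - 89.0100 * 1.00000000 * 0.45804128 = 10.3982

Answer: Price = 10.3982


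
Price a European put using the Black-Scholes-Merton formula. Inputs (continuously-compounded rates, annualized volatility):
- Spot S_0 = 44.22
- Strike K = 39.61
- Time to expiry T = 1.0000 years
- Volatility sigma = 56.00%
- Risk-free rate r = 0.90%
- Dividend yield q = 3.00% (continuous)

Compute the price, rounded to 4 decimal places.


Answer: Price = 7.3423

Derivation:
d1 = (ln(S/K) + (r - q + 0.5*sigma^2) * T) / (sigma * sqrt(T)) = 0.43909922
d2 = d1 - sigma * sqrt(T) = -0.12090078
exp(-rT) = 0.99104038; exp(-qT) = 0.97044553
P = K * exp(-rT) * N(-d2) - S_0 * exp(-qT) * N(-d1)
N(-d1) = 0.33029482; N(-d2) = 0.54811519
P = 39.6100 * 0.99104038 * 0.54811519 - 44.2200 * 0.97044553 * 0.33029482 = 7.3423


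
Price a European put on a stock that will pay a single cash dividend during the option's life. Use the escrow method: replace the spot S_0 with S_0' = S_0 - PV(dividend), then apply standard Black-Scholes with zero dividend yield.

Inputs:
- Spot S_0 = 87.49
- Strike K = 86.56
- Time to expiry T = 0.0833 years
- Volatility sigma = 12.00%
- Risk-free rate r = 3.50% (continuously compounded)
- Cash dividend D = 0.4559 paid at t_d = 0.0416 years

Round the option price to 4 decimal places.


PV(D) = D * exp(-r * t_d) = 0.4559 * 0.99854506 = 0.45523669
S_0' = S_0 - PV(D) = 87.4900 - 0.45523669 = 87.03476331
d1 = (ln(S_0'/K) + (r + sigma^2/2)*T) / (sigma*sqrt(T)) = 0.25942829
d2 = d1 - sigma*sqrt(T) = 0.22479420
exp(-rT) = 0.99708875
N(-d1) = 0.39765240; N(-d2) = 0.41106969
P = K * exp(-rT) * N(-d2) - S_0' * N(-d1) = 86.5600 * 0.99708875 * 0.41106969 - 87.03476331 * 0.39765240 = 0.8690

Answer: Price = 0.8690


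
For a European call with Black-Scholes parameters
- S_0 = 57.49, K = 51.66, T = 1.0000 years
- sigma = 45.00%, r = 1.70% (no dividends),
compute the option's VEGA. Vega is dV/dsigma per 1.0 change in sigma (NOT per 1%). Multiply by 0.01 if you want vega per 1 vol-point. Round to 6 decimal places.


Answer: Vega = 20.236249

Derivation:
d1 = 0.5003938488; d2 = 0.0503938488
phi(d1) = 0.3519959760; exp(-qT) = 1.0000000000; exp(-rT) = 0.9831436846
Vega = S * exp(-qT) * phi(d1) * sqrt(T) = 57.4900 * 1.0000000000 * 0.3519959760 * 1.0000000000 = 20.236249


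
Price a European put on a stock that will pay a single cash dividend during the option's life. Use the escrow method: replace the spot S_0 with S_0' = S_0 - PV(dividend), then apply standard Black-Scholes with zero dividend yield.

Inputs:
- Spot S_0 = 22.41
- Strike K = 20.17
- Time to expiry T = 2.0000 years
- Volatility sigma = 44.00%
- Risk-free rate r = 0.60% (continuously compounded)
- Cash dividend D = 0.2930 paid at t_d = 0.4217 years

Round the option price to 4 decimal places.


Answer: Price = 4.1113

Derivation:
PV(D) = D * exp(-r * t_d) = 0.2930 * 0.99747300 = 0.29225959
S_0' = S_0 - PV(D) = 22.4100 - 0.29225959 = 22.11774041
d1 = (ln(S_0'/K) + (r + sigma^2/2)*T) / (sigma*sqrt(T)) = 0.47855648
d2 = d1 - sigma*sqrt(T) = -0.14369749
exp(-rT) = 0.98807171
N(-d1) = 0.31612709; N(-d2) = 0.55713032
P = K * exp(-rT) * N(-d2) - S_0' * N(-d1) = 20.1700 * 0.98807171 * 0.55713032 - 22.11774041 * 0.31612709 = 4.1113


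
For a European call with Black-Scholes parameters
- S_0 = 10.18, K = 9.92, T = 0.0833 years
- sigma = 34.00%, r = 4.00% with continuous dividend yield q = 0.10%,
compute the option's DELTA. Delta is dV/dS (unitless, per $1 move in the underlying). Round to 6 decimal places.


Answer: Delta = 0.635209

Derivation:
d1 = 0.3458224764; d2 = 0.2476925625
phi(d1) = 0.3757861205; exp(-qT) = 0.9999167035; exp(-rT) = 0.9966735450
N(d1) = 0.6352619338
Delta = exp(-qT) * N(d1) = 0.9999167035 * 0.6352619338 = 0.635209


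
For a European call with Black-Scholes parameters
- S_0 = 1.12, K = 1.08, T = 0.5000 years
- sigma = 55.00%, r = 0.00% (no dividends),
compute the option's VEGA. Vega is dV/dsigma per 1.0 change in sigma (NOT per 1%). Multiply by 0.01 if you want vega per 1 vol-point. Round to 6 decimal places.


Answer: Vega = 0.303114

Derivation:
d1 = 0.2879663932; d2 = -0.1009423364
phi(d1) = 0.3827394322; exp(-qT) = 1.0000000000; exp(-rT) = 1.0000000000
Vega = S * exp(-qT) * phi(d1) * sqrt(T) = 1.1200 * 1.0000000000 * 0.3827394322 * 0.7071067812 = 0.303114


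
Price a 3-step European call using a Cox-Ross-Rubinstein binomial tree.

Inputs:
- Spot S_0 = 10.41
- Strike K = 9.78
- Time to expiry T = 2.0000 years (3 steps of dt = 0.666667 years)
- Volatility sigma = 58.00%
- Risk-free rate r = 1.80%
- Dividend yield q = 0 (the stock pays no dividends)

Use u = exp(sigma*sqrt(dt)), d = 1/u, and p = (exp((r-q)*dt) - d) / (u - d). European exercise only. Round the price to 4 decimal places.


dt = T/N = 0.666667
u = exp(sigma*sqrt(dt)) = 1.605713; d = 1/u = 0.622776
p = (exp((r-q)*dt) - d) / (u - d) = 0.396054
Discount per step: exp(-r*dt) = 0.988072
Stock lattice S(k, i) with i counting down-moves:
  k=0: S(0,0) = 10.4100
  k=1: S(1,0) = 16.7155; S(1,1) = 6.4831
  k=2: S(2,0) = 26.8403; S(2,1) = 10.4100; S(2,2) = 4.0375
  k=3: S(3,0) = 43.0978; S(3,1) = 16.7155; S(3,2) = 6.4831; S(3,3) = 2.5145
Terminal payoffs V(N, i) = max(S_T - K, 0):
  V(3,0) = 33.317756; V(3,1) = 6.935474; V(3,2) = 0.000000; V(3,3) = 0.000000
Backward induction: V(k, i) = exp(-r*dt) * [p * V(k+1, i) + (1-p) * V(k+1, i+1)].
  V(2,0) = exp(-r*dt) * [p*33.317756 + (1-p)*6.935474] = 17.176916
  V(2,1) = exp(-r*dt) * [p*6.935474 + (1-p)*0.000000] = 2.714057
  V(2,2) = exp(-r*dt) * [p*0.000000 + (1-p)*0.000000] = 0.000000
  V(1,0) = exp(-r*dt) * [p*17.176916 + (1-p)*2.714057] = 8.341429
  V(1,1) = exp(-r*dt) * [p*2.714057 + (1-p)*0.000000] = 1.062091
  V(0,0) = exp(-r*dt) * [p*8.341429 + (1-p)*1.062091] = 3.898043

Answer: Price = V(0,0) = 3.8980


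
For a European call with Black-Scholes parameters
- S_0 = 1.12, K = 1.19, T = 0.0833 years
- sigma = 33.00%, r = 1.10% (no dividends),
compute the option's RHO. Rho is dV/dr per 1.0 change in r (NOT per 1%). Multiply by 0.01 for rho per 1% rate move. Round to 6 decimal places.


Answer: Rho = 0.024758

Derivation:
d1 = -0.5792783530; d2 = -0.6745220930
phi(d1) = 0.3373210140; exp(-qT) = 1.0000000000; exp(-rT) = 0.9990841197
N(d2) = 0.2499897223
Rho = K*T*exp(-rT)*N(d2) = 1.1900 * 0.0833 * 0.9990841197 * 0.2499897223 = 0.024758


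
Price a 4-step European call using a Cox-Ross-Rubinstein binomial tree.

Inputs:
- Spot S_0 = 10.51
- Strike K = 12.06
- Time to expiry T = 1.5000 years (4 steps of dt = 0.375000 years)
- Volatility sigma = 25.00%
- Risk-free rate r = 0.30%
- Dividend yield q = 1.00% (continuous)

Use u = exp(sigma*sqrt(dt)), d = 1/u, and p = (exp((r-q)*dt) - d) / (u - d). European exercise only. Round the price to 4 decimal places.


dt = T/N = 0.375000
u = exp(sigma*sqrt(dt)) = 1.165433; d = 1/u = 0.858050
p = (exp((r-q)*dt) - d) / (u - d) = 0.453273
Discount per step: exp(-r*dt) = 0.998876
Stock lattice S(k, i) with i counting down-moves:
  k=0: S(0,0) = 10.5100
  k=1: S(1,0) = 12.2487; S(1,1) = 9.0181
  k=2: S(2,0) = 14.2751; S(2,1) = 10.5100; S(2,2) = 7.7380
  k=3: S(3,0) = 16.6366; S(3,1) = 12.2487; S(3,2) = 9.0181; S(3,3) = 6.6396
  k=4: S(4,0) = 19.3889; S(4,1) = 14.2751; S(4,2) = 10.5100; S(4,3) = 7.7380; S(4,4) = 5.6971
Terminal payoffs V(N, i) = max(S_T - K, 0):
  V(4,0) = 7.328878; V(4,1) = 2.215052; V(4,2) = 0.000000; V(4,3) = 0.000000; V(4,4) = 0.000000
Backward induction: V(k, i) = exp(-r*dt) * [p * V(k+1, i) + (1-p) * V(k+1, i+1)].
  V(3,0) = exp(-r*dt) * [p*7.328878 + (1-p)*2.215052] = 4.527913
  V(3,1) = exp(-r*dt) * [p*2.215052 + (1-p)*0.000000] = 1.002894
  V(3,2) = exp(-r*dt) * [p*0.000000 + (1-p)*0.000000] = 0.000000
  V(3,3) = exp(-r*dt) * [p*0.000000 + (1-p)*0.000000] = 0.000000
  V(2,0) = exp(-r*dt) * [p*4.527913 + (1-p)*1.002894] = 2.597765
  V(2,1) = exp(-r*dt) * [p*1.002894 + (1-p)*0.000000] = 0.454073
  V(2,2) = exp(-r*dt) * [p*0.000000 + (1-p)*0.000000] = 0.000000
  V(1,0) = exp(-r*dt) * [p*2.597765 + (1-p)*0.454073] = 1.424147
  V(1,1) = exp(-r*dt) * [p*0.454073 + (1-p)*0.000000] = 0.205588
  V(0,0) = exp(-r*dt) * [p*1.424147 + (1-p)*0.205588] = 0.757075

Answer: Price = V(0,0) = 0.7571


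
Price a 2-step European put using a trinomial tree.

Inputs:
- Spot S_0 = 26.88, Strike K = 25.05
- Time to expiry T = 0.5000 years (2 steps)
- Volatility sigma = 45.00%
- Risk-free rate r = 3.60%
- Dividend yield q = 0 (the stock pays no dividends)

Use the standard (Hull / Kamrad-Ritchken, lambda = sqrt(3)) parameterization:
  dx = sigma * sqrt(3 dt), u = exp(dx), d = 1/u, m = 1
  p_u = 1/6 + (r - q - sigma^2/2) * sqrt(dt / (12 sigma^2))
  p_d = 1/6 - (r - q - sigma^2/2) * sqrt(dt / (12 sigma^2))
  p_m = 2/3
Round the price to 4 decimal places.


Answer: Price = V(0,0) = 2.1214

Derivation:
dt = T/N = 0.250000; dx = sigma*sqrt(3*dt) = 0.389711
u = exp(dx) = 1.476555; d = 1/u = 0.677252
p_u = 0.145738, p_m = 0.666667, p_d = 0.187596
Discount per step: exp(-r*dt) = 0.991040
Stock lattice S(k, j) with j the centered position index:
  k=0: S(0,+0) = 26.8800
  k=1: S(1,-1) = 18.2045; S(1,+0) = 26.8800; S(1,+1) = 39.6898
  k=2: S(2,-2) = 12.3291; S(2,-1) = 18.2045; S(2,+0) = 26.8800; S(2,+1) = 39.6898; S(2,+2) = 58.6041
Terminal payoffs V(N, j) = max(K - S_T, 0):
  V(2,-2) = 12.720933; V(2,-1) = 6.845459; V(2,+0) = 0.000000; V(2,+1) = 0.000000; V(2,+2) = 0.000000
Backward induction: V(k, j) = exp(-r*dt) * [p_u * V(k+1, j+1) + p_m * V(k+1, j) + p_d * V(k+1, j-1)]
  V(1,-1) = exp(-r*dt) * [p_u*0.000000 + p_m*6.845459 + p_d*12.720933] = 6.887761
  V(1,+0) = exp(-r*dt) * [p_u*0.000000 + p_m*0.000000 + p_d*6.845459] = 1.272672
  V(1,+1) = exp(-r*dt) * [p_u*0.000000 + p_m*0.000000 + p_d*0.000000] = 0.000000
  V(0,+0) = exp(-r*dt) * [p_u*0.000000 + p_m*1.272672 + p_d*6.887761] = 2.121383
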